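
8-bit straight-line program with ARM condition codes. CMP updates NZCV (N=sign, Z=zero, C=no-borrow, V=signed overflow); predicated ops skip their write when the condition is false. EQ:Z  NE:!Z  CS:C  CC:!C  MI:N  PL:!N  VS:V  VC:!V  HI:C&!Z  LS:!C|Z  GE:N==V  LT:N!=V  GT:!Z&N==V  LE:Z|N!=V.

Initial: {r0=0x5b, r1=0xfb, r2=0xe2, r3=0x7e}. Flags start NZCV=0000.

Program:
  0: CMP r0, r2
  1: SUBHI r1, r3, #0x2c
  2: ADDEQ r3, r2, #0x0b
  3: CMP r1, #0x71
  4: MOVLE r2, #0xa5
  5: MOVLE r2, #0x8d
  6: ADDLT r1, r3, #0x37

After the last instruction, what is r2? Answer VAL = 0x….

VAL = 0x8d

[0] flags=0000 → (cmp)
[1] flags=0000 HI?F → skip
[2] flags=0000 EQ?F → skip
[3] flags=1010 → (cmp)
[4] flags=1010 LE?T → r2=0xa5
[5] flags=1010 LE?T → r2=0x8d
[6] flags=1010 LT?T → r1=0xb5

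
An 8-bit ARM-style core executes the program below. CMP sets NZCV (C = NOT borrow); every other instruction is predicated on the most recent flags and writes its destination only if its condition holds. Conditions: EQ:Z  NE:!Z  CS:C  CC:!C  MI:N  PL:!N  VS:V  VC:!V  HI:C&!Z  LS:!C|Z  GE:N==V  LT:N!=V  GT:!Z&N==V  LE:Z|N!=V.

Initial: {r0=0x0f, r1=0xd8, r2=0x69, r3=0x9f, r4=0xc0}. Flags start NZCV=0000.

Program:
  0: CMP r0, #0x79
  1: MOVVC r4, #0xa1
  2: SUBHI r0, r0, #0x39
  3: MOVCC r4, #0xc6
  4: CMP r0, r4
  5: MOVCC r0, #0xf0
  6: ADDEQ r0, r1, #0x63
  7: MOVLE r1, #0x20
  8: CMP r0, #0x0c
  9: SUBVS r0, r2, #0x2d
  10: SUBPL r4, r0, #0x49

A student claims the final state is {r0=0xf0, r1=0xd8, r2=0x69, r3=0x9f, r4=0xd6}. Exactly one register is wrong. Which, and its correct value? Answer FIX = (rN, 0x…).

FIX = (r4, 0xc6)

[0] flags=1000 → (cmp)
[1] flags=1000 VC?T → r4=0xa1
[2] flags=1000 HI?F → skip
[3] flags=1000 CC?T → r4=0xc6
[4] flags=0000 → (cmp)
[5] flags=0000 CC?T → r0=0xf0
[6] flags=0000 EQ?F → skip
[7] flags=0000 LE?F → skip
[8] flags=1010 → (cmp)
[9] flags=1010 VS?F → skip
[10] flags=1010 PL?F → skip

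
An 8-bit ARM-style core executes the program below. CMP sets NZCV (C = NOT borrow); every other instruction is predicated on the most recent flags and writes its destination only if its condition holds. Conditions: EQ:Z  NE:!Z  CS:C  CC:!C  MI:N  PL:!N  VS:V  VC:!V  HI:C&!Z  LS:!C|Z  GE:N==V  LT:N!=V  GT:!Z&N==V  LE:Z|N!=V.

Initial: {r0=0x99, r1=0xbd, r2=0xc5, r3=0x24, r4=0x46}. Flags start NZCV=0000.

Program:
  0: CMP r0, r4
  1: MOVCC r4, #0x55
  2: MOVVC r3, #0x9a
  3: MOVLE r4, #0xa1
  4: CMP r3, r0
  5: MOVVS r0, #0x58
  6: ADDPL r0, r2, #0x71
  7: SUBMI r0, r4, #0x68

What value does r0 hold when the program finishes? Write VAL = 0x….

0: ✓ CMP  NZCV=0011
1: · MOVCC
2: · MOVVC
3: ✓ MOVLE  r4←0xa1
4: ✓ CMP  NZCV=1001
5: ✓ MOVVS  r0←0x58
6: · ADDPL
7: ✓ SUBMI  r0←0x39

VAL = 0x39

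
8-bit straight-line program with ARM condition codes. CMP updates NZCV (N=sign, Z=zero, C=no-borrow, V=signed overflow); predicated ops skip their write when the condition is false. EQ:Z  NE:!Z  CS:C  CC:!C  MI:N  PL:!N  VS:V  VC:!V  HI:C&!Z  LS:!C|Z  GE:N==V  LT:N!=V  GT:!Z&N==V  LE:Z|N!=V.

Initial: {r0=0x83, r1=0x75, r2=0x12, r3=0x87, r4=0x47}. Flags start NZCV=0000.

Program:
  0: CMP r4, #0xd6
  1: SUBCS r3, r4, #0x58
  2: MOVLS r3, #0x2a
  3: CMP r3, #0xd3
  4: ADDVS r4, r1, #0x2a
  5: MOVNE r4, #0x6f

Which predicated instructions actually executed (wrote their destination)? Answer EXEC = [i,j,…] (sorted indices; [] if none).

[0] flags=0000 → (cmp)
[1] flags=0000 CS?F → skip
[2] flags=0000 LS?T → r3=0x2a
[3] flags=0000 → (cmp)
[4] flags=0000 VS?F → skip
[5] flags=0000 NE?T → r4=0x6f

EXEC = [2,5]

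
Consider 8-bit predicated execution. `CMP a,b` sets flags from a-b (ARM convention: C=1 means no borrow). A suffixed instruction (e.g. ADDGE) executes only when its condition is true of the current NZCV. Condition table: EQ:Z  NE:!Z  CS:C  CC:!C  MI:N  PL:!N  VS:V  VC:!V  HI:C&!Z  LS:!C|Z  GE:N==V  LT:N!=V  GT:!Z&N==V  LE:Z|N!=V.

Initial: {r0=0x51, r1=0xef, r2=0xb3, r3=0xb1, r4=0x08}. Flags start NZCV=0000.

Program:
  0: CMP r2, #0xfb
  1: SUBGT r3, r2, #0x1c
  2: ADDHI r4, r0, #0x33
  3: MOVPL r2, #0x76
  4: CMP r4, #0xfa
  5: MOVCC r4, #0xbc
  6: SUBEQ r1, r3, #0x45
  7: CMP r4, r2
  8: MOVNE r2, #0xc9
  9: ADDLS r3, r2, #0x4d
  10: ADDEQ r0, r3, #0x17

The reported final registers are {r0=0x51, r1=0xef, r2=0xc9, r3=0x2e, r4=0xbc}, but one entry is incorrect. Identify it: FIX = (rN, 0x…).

[0] flags=1000 → (cmp)
[1] flags=1000 GT?F → skip
[2] flags=1000 HI?F → skip
[3] flags=1000 PL?F → skip
[4] flags=0000 → (cmp)
[5] flags=0000 CC?T → r4=0xbc
[6] flags=0000 EQ?F → skip
[7] flags=0010 → (cmp)
[8] flags=0010 NE?T → r2=0xc9
[9] flags=0010 LS?F → skip
[10] flags=0010 EQ?F → skip

FIX = (r3, 0xb1)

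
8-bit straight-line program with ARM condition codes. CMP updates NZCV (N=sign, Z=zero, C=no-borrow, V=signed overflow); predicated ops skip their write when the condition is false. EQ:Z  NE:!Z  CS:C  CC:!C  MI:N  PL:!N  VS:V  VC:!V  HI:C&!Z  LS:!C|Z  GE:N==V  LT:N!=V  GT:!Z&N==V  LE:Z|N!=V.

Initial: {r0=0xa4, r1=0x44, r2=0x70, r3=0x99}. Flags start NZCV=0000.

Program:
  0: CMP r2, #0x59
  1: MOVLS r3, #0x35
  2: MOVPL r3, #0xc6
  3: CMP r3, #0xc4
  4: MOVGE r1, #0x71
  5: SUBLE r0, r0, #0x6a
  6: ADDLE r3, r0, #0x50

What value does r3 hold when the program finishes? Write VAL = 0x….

VAL = 0xc6

[0] flags=0010 → (cmp)
[1] flags=0010 LS?F → skip
[2] flags=0010 PL?T → r3=0xc6
[3] flags=0010 → (cmp)
[4] flags=0010 GE?T → r1=0x71
[5] flags=0010 LE?F → skip
[6] flags=0010 LE?F → skip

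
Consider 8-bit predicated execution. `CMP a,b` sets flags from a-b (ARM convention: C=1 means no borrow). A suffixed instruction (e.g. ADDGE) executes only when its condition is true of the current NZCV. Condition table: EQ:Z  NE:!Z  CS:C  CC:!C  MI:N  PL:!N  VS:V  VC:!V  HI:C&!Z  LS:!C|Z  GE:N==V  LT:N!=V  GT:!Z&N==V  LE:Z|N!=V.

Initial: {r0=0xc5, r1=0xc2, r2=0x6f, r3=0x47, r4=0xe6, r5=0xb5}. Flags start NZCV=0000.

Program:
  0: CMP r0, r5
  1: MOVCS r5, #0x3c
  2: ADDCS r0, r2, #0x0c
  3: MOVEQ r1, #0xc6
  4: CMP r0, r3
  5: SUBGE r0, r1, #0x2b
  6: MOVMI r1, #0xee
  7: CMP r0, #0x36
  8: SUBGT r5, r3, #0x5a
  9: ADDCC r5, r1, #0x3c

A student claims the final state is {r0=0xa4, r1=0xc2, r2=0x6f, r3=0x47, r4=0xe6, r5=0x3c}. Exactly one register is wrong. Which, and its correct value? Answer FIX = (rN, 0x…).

0: ✓ CMP  NZCV=0010
1: ✓ MOVCS  r5←0x3c
2: ✓ ADDCS  r0←0x7b
3: · MOVEQ
4: ✓ CMP  NZCV=0010
5: ✓ SUBGE  r0←0x97
6: · MOVMI
7: ✓ CMP  NZCV=0011
8: · SUBGT
9: · ADDCC

FIX = (r0, 0x97)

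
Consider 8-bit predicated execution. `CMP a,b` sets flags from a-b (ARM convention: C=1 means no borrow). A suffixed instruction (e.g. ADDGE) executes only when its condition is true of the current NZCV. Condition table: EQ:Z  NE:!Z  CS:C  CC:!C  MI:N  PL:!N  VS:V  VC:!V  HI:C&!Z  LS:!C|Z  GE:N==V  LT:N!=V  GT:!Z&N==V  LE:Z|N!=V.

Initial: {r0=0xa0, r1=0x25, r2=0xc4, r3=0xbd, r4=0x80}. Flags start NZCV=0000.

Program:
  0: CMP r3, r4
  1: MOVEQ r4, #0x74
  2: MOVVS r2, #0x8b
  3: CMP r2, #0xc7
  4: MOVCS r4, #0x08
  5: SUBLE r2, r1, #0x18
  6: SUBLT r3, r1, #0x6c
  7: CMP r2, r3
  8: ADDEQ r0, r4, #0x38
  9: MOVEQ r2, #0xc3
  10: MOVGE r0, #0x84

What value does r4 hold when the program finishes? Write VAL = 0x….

VAL = 0x80

0: ✓ CMP  NZCV=0010
1: · MOVEQ
2: · MOVVS
3: ✓ CMP  NZCV=1000
4: · MOVCS
5: ✓ SUBLE  r2←0x0d
6: ✓ SUBLT  r3←0xb9
7: ✓ CMP  NZCV=0000
8: · ADDEQ
9: · MOVEQ
10: ✓ MOVGE  r0←0x84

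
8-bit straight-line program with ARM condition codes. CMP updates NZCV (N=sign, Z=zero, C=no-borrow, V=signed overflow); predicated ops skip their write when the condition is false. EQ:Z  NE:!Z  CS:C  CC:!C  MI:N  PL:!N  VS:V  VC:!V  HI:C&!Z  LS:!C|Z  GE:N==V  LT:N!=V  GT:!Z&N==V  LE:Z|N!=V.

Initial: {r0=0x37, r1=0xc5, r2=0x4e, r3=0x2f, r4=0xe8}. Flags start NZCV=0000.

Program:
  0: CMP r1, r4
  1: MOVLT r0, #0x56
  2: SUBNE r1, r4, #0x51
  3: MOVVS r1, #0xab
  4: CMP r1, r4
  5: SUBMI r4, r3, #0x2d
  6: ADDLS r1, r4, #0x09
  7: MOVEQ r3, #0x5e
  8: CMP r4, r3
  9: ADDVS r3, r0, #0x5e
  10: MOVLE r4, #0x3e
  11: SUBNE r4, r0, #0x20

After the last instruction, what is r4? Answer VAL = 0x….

VAL = 0x36

[0] flags=1000 → (cmp)
[1] flags=1000 LT?T → r0=0x56
[2] flags=1000 NE?T → r1=0x97
[3] flags=1000 VS?F → skip
[4] flags=1000 → (cmp)
[5] flags=1000 MI?T → r4=0x02
[6] flags=1000 LS?T → r1=0x0b
[7] flags=1000 EQ?F → skip
[8] flags=1000 → (cmp)
[9] flags=1000 VS?F → skip
[10] flags=1000 LE?T → r4=0x3e
[11] flags=1000 NE?T → r4=0x36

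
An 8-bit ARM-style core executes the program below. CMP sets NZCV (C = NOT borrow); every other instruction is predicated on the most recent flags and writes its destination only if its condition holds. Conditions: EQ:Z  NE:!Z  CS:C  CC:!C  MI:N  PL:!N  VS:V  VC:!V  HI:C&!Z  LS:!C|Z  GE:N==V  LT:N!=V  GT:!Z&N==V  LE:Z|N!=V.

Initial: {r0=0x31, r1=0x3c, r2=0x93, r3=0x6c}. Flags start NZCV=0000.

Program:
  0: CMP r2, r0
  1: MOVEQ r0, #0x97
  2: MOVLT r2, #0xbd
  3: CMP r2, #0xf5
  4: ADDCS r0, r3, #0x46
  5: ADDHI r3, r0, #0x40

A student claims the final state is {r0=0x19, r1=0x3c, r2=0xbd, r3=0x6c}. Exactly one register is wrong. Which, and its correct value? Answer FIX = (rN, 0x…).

[0] flags=0011 → (cmp)
[1] flags=0011 EQ?F → skip
[2] flags=0011 LT?T → r2=0xbd
[3] flags=1000 → (cmp)
[4] flags=1000 CS?F → skip
[5] flags=1000 HI?F → skip

FIX = (r0, 0x31)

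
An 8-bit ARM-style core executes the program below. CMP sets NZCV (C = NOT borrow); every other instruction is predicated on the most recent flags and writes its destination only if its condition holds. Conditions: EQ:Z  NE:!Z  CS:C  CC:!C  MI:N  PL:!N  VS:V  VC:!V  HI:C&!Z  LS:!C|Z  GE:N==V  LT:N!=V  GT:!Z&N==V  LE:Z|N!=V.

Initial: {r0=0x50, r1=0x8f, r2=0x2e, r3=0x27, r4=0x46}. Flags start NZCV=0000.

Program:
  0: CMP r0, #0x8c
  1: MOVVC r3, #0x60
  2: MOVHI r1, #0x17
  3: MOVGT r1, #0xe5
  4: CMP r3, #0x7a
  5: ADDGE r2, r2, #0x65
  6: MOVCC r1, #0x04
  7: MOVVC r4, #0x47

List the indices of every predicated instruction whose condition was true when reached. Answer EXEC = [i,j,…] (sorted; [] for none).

[0] flags=1001 → (cmp)
[1] flags=1001 VC?F → skip
[2] flags=1001 HI?F → skip
[3] flags=1001 GT?T → r1=0xe5
[4] flags=1000 → (cmp)
[5] flags=1000 GE?F → skip
[6] flags=1000 CC?T → r1=0x04
[7] flags=1000 VC?T → r4=0x47

EXEC = [3,6,7]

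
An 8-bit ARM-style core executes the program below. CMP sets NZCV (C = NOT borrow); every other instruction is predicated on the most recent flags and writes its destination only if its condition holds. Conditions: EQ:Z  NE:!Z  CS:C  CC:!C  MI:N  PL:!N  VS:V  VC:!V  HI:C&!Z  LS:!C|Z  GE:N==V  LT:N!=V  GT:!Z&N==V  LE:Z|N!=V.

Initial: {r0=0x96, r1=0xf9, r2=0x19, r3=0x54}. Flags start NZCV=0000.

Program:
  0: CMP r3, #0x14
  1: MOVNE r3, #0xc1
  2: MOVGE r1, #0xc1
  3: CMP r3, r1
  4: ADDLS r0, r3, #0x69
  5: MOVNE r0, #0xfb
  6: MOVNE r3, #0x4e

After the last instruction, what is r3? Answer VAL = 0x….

VAL = 0xc1

0: ✓ CMP  NZCV=0010
1: ✓ MOVNE  r3←0xc1
2: ✓ MOVGE  r1←0xc1
3: ✓ CMP  NZCV=0110
4: ✓ ADDLS  r0←0x2a
5: · MOVNE
6: · MOVNE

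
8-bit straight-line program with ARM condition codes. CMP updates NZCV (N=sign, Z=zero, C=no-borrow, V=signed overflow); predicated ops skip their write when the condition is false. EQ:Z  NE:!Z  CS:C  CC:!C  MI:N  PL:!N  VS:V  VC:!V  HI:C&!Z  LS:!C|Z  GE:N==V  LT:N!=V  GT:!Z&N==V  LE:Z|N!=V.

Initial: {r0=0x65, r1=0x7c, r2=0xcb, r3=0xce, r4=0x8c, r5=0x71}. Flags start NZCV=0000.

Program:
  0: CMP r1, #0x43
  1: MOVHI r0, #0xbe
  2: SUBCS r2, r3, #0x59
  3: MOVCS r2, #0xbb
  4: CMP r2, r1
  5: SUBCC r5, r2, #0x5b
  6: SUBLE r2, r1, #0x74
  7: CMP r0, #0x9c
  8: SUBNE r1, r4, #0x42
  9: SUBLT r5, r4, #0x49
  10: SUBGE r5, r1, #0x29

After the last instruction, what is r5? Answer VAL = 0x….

VAL = 0x21

[0] flags=0010 → (cmp)
[1] flags=0010 HI?T → r0=0xbe
[2] flags=0010 CS?T → r2=0x75
[3] flags=0010 CS?T → r2=0xbb
[4] flags=0011 → (cmp)
[5] flags=0011 CC?F → skip
[6] flags=0011 LE?T → r2=0x08
[7] flags=0010 → (cmp)
[8] flags=0010 NE?T → r1=0x4a
[9] flags=0010 LT?F → skip
[10] flags=0010 GE?T → r5=0x21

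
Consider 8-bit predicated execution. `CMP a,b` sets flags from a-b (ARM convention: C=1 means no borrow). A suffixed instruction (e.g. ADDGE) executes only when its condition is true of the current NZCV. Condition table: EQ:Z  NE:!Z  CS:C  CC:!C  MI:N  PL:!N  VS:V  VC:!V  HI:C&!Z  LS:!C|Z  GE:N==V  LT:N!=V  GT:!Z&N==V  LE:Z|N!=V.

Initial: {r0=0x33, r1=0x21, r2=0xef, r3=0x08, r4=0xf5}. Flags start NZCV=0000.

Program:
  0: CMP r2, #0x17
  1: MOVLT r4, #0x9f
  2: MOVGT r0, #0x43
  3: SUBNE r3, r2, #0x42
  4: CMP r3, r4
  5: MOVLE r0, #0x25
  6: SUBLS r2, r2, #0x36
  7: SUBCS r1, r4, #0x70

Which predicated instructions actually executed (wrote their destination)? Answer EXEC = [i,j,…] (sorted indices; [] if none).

EXEC = [1,3,7]

0: ✓ CMP  NZCV=1010
1: ✓ MOVLT  r4←0x9f
2: · MOVGT
3: ✓ SUBNE  r3←0xad
4: ✓ CMP  NZCV=0010
5: · MOVLE
6: · SUBLS
7: ✓ SUBCS  r1←0x2f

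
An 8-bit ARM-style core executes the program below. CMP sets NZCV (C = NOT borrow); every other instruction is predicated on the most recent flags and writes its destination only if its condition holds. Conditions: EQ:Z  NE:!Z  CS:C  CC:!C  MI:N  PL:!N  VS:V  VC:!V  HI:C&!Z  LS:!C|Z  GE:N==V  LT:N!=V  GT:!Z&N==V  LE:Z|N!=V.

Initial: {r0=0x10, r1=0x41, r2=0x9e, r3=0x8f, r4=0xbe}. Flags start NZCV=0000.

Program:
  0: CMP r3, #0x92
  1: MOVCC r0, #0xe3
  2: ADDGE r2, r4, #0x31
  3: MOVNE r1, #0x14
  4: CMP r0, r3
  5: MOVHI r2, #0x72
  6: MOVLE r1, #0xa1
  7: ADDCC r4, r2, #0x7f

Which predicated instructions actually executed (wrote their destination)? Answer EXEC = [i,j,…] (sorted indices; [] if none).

[0] flags=1000 → (cmp)
[1] flags=1000 CC?T → r0=0xe3
[2] flags=1000 GE?F → skip
[3] flags=1000 NE?T → r1=0x14
[4] flags=0010 → (cmp)
[5] flags=0010 HI?T → r2=0x72
[6] flags=0010 LE?F → skip
[7] flags=0010 CC?F → skip

EXEC = [1,3,5]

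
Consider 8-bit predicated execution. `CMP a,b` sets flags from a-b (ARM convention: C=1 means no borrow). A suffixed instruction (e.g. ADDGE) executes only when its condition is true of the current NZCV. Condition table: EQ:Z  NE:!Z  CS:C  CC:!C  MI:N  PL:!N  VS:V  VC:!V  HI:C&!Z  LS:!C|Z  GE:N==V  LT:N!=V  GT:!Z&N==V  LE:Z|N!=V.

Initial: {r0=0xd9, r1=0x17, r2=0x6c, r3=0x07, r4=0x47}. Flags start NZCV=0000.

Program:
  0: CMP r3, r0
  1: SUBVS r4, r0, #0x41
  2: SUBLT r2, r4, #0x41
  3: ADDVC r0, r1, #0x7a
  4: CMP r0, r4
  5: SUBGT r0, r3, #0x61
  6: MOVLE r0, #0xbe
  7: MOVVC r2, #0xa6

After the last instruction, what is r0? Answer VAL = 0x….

VAL = 0xbe

0: ✓ CMP  NZCV=0000
1: · SUBVS
2: · SUBLT
3: ✓ ADDVC  r0←0x91
4: ✓ CMP  NZCV=0011
5: · SUBGT
6: ✓ MOVLE  r0←0xbe
7: · MOVVC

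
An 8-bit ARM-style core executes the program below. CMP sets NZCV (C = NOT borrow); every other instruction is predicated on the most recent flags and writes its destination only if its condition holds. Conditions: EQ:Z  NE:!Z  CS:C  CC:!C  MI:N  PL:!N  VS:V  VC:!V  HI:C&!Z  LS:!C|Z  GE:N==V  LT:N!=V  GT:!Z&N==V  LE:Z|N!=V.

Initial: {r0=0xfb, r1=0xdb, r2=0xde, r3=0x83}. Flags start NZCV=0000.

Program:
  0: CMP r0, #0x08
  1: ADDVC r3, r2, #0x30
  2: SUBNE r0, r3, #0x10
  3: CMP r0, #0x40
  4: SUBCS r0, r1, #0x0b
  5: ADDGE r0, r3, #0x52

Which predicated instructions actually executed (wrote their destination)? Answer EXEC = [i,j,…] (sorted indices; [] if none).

0: ✓ CMP  NZCV=1010
1: ✓ ADDVC  r3←0x0e
2: ✓ SUBNE  r0←0xfe
3: ✓ CMP  NZCV=1010
4: ✓ SUBCS  r0←0xd0
5: · ADDGE

EXEC = [1,2,4]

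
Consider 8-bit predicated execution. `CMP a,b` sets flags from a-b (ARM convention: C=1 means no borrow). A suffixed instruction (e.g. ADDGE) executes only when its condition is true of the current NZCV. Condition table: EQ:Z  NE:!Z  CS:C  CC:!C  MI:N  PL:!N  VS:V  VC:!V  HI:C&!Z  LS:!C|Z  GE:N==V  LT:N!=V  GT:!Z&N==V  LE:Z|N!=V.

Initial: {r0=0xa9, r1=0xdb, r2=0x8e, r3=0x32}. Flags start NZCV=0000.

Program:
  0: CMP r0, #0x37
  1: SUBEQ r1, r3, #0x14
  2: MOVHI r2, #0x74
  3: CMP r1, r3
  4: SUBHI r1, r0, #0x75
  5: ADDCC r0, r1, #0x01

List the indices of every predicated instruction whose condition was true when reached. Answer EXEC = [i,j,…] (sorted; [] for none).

0: ✓ CMP  NZCV=0011
1: · SUBEQ
2: ✓ MOVHI  r2←0x74
3: ✓ CMP  NZCV=1010
4: ✓ SUBHI  r1←0x34
5: · ADDCC

EXEC = [2,4]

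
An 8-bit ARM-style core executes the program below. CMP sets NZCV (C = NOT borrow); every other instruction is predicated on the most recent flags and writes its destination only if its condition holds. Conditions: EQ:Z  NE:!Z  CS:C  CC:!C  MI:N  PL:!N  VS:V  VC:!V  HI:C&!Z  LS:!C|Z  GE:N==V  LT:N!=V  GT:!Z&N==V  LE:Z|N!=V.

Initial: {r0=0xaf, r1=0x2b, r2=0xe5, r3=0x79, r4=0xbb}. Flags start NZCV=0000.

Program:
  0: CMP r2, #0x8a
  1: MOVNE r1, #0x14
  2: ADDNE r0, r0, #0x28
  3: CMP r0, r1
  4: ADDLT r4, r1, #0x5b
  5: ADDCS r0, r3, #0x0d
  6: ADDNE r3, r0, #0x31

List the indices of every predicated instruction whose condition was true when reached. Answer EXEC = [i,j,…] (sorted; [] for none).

0: ✓ CMP  NZCV=0010
1: ✓ MOVNE  r1←0x14
2: ✓ ADDNE  r0←0xd7
3: ✓ CMP  NZCV=1010
4: ✓ ADDLT  r4←0x6f
5: ✓ ADDCS  r0←0x86
6: ✓ ADDNE  r3←0xb7

EXEC = [1,2,4,5,6]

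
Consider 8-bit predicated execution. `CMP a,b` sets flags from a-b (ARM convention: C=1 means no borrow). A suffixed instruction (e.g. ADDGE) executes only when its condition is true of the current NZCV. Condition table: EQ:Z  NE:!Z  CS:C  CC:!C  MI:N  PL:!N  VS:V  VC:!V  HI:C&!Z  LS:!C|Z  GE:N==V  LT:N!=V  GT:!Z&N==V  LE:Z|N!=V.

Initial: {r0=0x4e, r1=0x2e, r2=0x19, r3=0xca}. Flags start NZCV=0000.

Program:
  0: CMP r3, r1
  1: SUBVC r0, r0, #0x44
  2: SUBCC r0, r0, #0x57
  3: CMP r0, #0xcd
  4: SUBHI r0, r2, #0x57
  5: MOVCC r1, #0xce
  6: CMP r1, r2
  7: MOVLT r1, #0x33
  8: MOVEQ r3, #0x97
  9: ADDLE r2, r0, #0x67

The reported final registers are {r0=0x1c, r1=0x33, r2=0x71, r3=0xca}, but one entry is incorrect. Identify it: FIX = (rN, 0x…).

0: ✓ CMP  NZCV=1010
1: ✓ SUBVC  r0←0x0a
2: · SUBCC
3: ✓ CMP  NZCV=0000
4: · SUBHI
5: ✓ MOVCC  r1←0xce
6: ✓ CMP  NZCV=1010
7: ✓ MOVLT  r1←0x33
8: · MOVEQ
9: ✓ ADDLE  r2←0x71

FIX = (r0, 0x0a)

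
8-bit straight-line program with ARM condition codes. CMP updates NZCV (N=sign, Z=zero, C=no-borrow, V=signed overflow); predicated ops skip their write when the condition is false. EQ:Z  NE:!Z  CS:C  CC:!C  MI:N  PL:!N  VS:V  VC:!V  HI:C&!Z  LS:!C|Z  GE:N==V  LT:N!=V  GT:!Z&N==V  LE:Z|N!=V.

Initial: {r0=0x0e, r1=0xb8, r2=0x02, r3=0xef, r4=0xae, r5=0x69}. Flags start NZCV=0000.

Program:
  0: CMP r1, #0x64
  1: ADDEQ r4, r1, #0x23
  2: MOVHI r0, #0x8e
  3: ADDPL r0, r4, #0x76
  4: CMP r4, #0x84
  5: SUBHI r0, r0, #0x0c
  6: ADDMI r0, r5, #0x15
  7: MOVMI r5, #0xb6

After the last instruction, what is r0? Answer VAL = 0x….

VAL = 0x18

0: ✓ CMP  NZCV=0011
1: · ADDEQ
2: ✓ MOVHI  r0←0x8e
3: ✓ ADDPL  r0←0x24
4: ✓ CMP  NZCV=0010
5: ✓ SUBHI  r0←0x18
6: · ADDMI
7: · MOVMI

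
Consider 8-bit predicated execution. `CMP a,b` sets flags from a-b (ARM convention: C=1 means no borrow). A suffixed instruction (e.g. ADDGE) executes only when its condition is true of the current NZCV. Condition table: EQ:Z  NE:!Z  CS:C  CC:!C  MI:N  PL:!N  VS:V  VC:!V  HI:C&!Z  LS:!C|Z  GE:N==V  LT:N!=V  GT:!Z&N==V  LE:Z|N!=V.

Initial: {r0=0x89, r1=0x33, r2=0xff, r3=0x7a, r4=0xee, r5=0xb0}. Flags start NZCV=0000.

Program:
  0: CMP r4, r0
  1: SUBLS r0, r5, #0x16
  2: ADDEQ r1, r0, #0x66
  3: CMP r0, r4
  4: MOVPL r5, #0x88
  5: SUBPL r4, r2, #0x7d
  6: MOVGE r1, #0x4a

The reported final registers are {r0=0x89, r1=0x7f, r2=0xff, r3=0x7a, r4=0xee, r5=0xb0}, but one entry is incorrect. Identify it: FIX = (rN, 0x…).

FIX = (r1, 0x33)

0: ✓ CMP  NZCV=0010
1: · SUBLS
2: · ADDEQ
3: ✓ CMP  NZCV=1000
4: · MOVPL
5: · SUBPL
6: · MOVGE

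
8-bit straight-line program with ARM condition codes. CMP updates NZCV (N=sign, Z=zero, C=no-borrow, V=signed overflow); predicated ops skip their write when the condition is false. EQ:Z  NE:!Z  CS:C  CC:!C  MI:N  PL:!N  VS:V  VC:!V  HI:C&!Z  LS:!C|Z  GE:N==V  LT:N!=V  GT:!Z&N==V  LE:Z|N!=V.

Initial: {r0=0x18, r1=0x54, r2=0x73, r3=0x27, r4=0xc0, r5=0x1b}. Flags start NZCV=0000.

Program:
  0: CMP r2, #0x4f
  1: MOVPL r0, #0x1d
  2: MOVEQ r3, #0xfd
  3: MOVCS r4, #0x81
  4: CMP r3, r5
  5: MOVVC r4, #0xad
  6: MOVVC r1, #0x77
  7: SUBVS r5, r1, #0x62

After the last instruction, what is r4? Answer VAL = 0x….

0: ✓ CMP  NZCV=0010
1: ✓ MOVPL  r0←0x1d
2: · MOVEQ
3: ✓ MOVCS  r4←0x81
4: ✓ CMP  NZCV=0010
5: ✓ MOVVC  r4←0xad
6: ✓ MOVVC  r1←0x77
7: · SUBVS

VAL = 0xad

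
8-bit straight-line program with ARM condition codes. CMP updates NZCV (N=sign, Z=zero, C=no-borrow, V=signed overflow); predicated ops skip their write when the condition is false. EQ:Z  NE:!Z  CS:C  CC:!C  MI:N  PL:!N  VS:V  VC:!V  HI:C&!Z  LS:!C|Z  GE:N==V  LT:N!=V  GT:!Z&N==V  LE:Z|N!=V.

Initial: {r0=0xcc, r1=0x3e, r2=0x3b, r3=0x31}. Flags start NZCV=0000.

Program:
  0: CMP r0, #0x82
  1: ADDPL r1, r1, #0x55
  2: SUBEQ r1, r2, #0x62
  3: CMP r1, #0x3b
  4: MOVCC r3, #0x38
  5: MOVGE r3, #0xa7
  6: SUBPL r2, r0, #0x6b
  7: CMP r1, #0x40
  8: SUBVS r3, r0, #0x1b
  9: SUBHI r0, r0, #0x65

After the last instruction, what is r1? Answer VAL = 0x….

0: ✓ CMP  NZCV=0010
1: ✓ ADDPL  r1←0x93
2: · SUBEQ
3: ✓ CMP  NZCV=0011
4: · MOVCC
5: · MOVGE
6: ✓ SUBPL  r2←0x61
7: ✓ CMP  NZCV=0011
8: ✓ SUBVS  r3←0xb1
9: ✓ SUBHI  r0←0x67

VAL = 0x93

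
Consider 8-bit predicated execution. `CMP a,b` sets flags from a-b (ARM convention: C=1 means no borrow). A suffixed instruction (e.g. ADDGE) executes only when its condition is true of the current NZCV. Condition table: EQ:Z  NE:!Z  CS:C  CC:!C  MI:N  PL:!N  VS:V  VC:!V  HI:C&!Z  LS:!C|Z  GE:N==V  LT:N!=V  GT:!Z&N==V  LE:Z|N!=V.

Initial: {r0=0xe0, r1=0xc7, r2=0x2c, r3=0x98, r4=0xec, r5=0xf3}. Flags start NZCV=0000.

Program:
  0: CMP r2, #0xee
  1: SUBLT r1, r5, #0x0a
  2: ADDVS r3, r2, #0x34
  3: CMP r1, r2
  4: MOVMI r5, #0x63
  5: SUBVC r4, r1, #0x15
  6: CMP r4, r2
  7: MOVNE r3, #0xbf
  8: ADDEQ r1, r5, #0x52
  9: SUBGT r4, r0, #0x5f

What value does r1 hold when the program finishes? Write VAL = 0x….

0: ✓ CMP  NZCV=0000
1: · SUBLT
2: · ADDVS
3: ✓ CMP  NZCV=1010
4: ✓ MOVMI  r5←0x63
5: ✓ SUBVC  r4←0xb2
6: ✓ CMP  NZCV=1010
7: ✓ MOVNE  r3←0xbf
8: · ADDEQ
9: · SUBGT

VAL = 0xc7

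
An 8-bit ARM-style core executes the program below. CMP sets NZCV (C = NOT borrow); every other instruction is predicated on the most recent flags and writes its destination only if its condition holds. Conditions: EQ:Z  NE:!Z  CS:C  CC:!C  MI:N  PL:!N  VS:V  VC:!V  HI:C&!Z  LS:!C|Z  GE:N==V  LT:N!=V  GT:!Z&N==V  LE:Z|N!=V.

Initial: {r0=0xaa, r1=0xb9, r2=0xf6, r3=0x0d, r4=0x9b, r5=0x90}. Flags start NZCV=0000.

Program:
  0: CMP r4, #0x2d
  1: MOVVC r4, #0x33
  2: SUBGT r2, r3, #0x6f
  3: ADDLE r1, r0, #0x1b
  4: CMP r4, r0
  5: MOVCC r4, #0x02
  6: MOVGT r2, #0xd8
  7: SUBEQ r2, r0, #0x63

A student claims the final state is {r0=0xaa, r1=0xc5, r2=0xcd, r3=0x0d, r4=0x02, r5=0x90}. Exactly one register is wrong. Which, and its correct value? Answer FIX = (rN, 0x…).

0: ✓ CMP  NZCV=0011
1: · MOVVC
2: · SUBGT
3: ✓ ADDLE  r1←0xc5
4: ✓ CMP  NZCV=1000
5: ✓ MOVCC  r4←0x02
6: · MOVGT
7: · SUBEQ

FIX = (r2, 0xf6)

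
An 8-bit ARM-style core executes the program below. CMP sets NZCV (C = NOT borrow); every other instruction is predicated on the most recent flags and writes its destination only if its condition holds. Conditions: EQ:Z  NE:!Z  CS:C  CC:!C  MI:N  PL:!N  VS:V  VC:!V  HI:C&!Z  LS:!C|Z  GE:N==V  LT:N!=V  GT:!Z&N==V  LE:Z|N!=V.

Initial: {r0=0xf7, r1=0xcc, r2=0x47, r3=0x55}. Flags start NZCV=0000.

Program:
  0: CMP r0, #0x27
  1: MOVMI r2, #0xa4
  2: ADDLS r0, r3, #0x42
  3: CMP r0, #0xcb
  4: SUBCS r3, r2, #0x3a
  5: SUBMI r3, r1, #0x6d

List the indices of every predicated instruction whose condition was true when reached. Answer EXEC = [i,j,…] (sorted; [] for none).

[0] flags=1010 → (cmp)
[1] flags=1010 MI?T → r2=0xa4
[2] flags=1010 LS?F → skip
[3] flags=0010 → (cmp)
[4] flags=0010 CS?T → r3=0x6a
[5] flags=0010 MI?F → skip

EXEC = [1,4]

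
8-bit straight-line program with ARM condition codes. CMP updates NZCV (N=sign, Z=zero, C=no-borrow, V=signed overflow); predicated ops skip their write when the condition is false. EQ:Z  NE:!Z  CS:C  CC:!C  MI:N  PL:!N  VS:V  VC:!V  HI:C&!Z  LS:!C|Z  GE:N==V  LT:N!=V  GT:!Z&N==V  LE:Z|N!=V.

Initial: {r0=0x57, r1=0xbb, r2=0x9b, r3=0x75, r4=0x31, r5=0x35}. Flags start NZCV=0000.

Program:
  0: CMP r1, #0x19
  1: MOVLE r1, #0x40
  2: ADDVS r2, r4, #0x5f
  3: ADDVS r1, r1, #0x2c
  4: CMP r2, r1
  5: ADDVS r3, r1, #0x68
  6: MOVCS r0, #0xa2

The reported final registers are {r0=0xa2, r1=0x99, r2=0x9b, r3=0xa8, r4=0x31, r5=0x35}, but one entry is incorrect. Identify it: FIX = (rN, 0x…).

[0] flags=1010 → (cmp)
[1] flags=1010 LE?T → r1=0x40
[2] flags=1010 VS?F → skip
[3] flags=1010 VS?F → skip
[4] flags=0011 → (cmp)
[5] flags=0011 VS?T → r3=0xa8
[6] flags=0011 CS?T → r0=0xa2

FIX = (r1, 0x40)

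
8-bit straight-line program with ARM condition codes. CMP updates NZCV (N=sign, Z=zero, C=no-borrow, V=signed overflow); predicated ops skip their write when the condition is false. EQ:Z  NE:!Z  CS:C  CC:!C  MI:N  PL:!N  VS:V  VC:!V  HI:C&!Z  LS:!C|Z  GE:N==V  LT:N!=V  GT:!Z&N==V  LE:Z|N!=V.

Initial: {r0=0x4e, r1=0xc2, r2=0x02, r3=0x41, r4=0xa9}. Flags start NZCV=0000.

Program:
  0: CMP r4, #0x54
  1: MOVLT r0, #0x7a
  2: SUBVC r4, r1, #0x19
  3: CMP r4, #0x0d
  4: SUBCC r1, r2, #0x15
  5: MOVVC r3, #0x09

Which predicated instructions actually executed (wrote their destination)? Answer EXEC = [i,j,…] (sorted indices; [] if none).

0: ✓ CMP  NZCV=0011
1: ✓ MOVLT  r0←0x7a
2: · SUBVC
3: ✓ CMP  NZCV=1010
4: · SUBCC
5: ✓ MOVVC  r3←0x09

EXEC = [1,5]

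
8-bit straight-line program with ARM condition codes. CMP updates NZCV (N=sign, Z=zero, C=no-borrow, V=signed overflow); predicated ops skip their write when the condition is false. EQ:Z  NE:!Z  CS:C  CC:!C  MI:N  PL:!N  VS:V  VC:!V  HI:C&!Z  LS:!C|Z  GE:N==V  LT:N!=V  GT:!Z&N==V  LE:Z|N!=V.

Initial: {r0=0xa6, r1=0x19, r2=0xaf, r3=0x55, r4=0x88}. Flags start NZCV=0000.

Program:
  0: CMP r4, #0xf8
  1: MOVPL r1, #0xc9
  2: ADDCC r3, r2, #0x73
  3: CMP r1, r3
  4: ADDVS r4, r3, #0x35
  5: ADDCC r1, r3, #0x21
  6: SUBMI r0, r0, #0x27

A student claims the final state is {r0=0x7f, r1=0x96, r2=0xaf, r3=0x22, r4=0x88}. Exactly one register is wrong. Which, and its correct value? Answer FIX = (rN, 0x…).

FIX = (r1, 0x43)

[0] flags=1000 → (cmp)
[1] flags=1000 PL?F → skip
[2] flags=1000 CC?T → r3=0x22
[3] flags=1000 → (cmp)
[4] flags=1000 VS?F → skip
[5] flags=1000 CC?T → r1=0x43
[6] flags=1000 MI?T → r0=0x7f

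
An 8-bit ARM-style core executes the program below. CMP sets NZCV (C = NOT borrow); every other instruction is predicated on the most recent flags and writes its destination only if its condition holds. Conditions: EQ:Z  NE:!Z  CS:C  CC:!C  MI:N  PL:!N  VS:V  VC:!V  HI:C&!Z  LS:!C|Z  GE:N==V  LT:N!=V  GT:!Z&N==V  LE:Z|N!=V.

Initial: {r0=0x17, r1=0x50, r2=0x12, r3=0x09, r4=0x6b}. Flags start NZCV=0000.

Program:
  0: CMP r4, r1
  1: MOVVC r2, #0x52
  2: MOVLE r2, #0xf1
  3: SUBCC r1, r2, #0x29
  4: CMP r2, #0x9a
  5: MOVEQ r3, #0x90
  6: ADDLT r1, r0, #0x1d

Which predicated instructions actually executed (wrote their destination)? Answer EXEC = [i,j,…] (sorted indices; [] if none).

EXEC = [1]

0: ✓ CMP  NZCV=0010
1: ✓ MOVVC  r2←0x52
2: · MOVLE
3: · SUBCC
4: ✓ CMP  NZCV=1001
5: · MOVEQ
6: · ADDLT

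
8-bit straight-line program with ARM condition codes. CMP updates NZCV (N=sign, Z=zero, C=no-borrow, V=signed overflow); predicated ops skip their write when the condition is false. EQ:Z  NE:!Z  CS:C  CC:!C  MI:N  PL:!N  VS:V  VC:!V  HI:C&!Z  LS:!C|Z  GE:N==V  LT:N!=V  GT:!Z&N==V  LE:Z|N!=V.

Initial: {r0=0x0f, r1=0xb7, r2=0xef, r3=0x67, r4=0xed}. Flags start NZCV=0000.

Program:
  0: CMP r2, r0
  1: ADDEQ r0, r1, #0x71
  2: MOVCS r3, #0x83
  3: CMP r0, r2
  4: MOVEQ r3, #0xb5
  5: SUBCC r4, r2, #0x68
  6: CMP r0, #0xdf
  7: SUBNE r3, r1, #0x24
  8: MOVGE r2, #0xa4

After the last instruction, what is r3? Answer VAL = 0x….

VAL = 0x93

[0] flags=1010 → (cmp)
[1] flags=1010 EQ?F → skip
[2] flags=1010 CS?T → r3=0x83
[3] flags=0000 → (cmp)
[4] flags=0000 EQ?F → skip
[5] flags=0000 CC?T → r4=0x87
[6] flags=0000 → (cmp)
[7] flags=0000 NE?T → r3=0x93
[8] flags=0000 GE?T → r2=0xa4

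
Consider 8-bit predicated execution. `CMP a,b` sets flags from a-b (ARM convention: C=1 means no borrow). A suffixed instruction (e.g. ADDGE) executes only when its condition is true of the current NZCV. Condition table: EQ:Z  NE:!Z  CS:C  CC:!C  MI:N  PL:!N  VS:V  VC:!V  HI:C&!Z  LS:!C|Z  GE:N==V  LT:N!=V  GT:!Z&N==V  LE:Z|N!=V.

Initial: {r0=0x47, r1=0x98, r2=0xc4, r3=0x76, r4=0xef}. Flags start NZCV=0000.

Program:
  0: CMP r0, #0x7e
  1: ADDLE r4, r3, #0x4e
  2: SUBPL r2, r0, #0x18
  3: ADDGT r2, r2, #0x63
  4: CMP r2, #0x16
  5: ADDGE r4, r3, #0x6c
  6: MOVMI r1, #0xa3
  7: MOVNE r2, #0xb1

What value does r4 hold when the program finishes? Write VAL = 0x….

VAL = 0xc4

[0] flags=1000 → (cmp)
[1] flags=1000 LE?T → r4=0xc4
[2] flags=1000 PL?F → skip
[3] flags=1000 GT?F → skip
[4] flags=1010 → (cmp)
[5] flags=1010 GE?F → skip
[6] flags=1010 MI?T → r1=0xa3
[7] flags=1010 NE?T → r2=0xb1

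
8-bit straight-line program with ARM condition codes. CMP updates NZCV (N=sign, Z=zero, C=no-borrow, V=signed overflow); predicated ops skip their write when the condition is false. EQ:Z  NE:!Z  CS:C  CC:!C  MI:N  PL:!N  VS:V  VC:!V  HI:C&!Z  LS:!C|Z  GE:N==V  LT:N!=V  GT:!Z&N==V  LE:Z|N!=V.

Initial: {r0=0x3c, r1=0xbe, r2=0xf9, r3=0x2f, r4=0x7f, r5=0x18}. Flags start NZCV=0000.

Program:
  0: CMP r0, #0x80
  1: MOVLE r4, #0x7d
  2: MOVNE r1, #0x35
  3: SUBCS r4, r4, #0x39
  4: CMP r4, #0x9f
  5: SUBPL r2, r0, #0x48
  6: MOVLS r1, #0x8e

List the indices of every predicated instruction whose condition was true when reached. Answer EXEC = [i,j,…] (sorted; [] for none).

EXEC = [2,6]

[0] flags=1001 → (cmp)
[1] flags=1001 LE?F → skip
[2] flags=1001 NE?T → r1=0x35
[3] flags=1001 CS?F → skip
[4] flags=1001 → (cmp)
[5] flags=1001 PL?F → skip
[6] flags=1001 LS?T → r1=0x8e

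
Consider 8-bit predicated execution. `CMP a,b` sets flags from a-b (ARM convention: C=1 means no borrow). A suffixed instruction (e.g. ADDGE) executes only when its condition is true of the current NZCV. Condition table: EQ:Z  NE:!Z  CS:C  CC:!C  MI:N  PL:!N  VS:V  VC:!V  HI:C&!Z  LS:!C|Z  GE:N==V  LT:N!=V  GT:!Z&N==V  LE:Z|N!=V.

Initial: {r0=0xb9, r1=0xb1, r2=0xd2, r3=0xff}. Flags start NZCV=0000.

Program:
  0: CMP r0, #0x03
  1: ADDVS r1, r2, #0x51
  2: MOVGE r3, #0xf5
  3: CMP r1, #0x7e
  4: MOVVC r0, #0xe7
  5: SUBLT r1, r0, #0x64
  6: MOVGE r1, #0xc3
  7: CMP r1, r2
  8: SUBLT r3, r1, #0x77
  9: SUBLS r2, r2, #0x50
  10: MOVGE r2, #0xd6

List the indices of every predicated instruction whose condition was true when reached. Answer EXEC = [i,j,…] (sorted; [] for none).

EXEC = [5,9,10]

0: ✓ CMP  NZCV=1010
1: · ADDVS
2: · MOVGE
3: ✓ CMP  NZCV=0011
4: · MOVVC
5: ✓ SUBLT  r1←0x55
6: · MOVGE
7: ✓ CMP  NZCV=1001
8: · SUBLT
9: ✓ SUBLS  r2←0x82
10: ✓ MOVGE  r2←0xd6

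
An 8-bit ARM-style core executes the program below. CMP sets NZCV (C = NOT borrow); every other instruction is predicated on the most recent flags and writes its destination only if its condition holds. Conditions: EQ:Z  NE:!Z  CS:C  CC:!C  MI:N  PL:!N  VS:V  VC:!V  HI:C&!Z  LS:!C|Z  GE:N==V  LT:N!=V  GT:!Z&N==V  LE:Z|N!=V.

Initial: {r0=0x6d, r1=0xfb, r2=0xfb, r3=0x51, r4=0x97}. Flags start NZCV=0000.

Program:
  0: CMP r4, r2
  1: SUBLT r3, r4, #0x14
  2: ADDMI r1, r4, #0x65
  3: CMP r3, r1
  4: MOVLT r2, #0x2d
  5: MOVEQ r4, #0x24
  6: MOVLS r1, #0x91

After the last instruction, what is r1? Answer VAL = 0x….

0: ✓ CMP  NZCV=1000
1: ✓ SUBLT  r3←0x83
2: ✓ ADDMI  r1←0xfc
3: ✓ CMP  NZCV=1000
4: ✓ MOVLT  r2←0x2d
5: · MOVEQ
6: ✓ MOVLS  r1←0x91

VAL = 0x91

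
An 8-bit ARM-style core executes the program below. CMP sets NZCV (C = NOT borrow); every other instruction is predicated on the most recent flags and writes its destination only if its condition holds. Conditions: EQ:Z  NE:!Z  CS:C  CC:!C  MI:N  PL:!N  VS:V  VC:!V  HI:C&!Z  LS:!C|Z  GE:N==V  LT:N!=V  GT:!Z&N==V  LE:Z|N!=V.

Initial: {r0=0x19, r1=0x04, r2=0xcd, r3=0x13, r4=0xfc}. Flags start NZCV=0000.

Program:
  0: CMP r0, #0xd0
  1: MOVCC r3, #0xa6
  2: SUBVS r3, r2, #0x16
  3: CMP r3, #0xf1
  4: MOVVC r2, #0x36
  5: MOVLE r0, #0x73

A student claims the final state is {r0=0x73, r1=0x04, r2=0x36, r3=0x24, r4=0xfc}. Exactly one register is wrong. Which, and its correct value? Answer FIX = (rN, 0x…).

FIX = (r3, 0xa6)

0: ✓ CMP  NZCV=0000
1: ✓ MOVCC  r3←0xa6
2: · SUBVS
3: ✓ CMP  NZCV=1000
4: ✓ MOVVC  r2←0x36
5: ✓ MOVLE  r0←0x73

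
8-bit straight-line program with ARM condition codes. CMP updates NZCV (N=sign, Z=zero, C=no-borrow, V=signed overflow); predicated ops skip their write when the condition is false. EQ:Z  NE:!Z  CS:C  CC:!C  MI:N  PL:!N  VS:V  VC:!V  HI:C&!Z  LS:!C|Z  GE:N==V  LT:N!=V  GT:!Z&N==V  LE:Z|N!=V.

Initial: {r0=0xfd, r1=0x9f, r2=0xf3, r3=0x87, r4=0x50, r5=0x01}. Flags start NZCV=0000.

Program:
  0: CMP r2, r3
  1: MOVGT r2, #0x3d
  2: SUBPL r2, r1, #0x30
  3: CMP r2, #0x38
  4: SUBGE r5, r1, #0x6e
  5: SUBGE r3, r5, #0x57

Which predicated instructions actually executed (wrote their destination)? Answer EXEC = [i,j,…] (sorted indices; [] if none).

[0] flags=0010 → (cmp)
[1] flags=0010 GT?T → r2=0x3d
[2] flags=0010 PL?T → r2=0x6f
[3] flags=0010 → (cmp)
[4] flags=0010 GE?T → r5=0x31
[5] flags=0010 GE?T → r3=0xda

EXEC = [1,2,4,5]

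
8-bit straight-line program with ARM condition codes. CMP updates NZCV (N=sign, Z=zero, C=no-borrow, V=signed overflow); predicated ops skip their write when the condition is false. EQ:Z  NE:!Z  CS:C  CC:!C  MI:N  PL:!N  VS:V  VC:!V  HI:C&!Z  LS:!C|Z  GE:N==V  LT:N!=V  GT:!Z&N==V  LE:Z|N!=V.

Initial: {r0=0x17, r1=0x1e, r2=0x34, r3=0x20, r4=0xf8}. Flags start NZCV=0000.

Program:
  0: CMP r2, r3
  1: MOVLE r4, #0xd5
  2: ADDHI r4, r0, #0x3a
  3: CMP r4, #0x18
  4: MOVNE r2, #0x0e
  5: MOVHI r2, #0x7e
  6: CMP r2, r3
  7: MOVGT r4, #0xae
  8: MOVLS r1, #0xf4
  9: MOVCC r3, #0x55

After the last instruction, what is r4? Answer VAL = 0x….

0: ✓ CMP  NZCV=0010
1: · MOVLE
2: ✓ ADDHI  r4←0x51
3: ✓ CMP  NZCV=0010
4: ✓ MOVNE  r2←0x0e
5: ✓ MOVHI  r2←0x7e
6: ✓ CMP  NZCV=0010
7: ✓ MOVGT  r4←0xae
8: · MOVLS
9: · MOVCC

VAL = 0xae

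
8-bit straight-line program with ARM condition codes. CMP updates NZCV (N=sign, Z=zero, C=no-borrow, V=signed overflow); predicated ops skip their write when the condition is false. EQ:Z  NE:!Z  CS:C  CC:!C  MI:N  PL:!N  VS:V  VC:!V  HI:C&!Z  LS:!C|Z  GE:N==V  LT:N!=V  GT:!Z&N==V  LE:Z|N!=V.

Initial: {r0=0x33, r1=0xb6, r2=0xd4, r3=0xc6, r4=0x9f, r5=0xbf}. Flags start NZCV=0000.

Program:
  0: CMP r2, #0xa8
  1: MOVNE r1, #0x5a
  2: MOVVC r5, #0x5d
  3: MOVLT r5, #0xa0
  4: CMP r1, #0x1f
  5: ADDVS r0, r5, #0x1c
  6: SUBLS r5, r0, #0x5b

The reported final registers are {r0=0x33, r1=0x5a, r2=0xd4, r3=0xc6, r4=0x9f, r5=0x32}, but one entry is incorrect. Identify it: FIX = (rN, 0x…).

[0] flags=0010 → (cmp)
[1] flags=0010 NE?T → r1=0x5a
[2] flags=0010 VC?T → r5=0x5d
[3] flags=0010 LT?F → skip
[4] flags=0010 → (cmp)
[5] flags=0010 VS?F → skip
[6] flags=0010 LS?F → skip

FIX = (r5, 0x5d)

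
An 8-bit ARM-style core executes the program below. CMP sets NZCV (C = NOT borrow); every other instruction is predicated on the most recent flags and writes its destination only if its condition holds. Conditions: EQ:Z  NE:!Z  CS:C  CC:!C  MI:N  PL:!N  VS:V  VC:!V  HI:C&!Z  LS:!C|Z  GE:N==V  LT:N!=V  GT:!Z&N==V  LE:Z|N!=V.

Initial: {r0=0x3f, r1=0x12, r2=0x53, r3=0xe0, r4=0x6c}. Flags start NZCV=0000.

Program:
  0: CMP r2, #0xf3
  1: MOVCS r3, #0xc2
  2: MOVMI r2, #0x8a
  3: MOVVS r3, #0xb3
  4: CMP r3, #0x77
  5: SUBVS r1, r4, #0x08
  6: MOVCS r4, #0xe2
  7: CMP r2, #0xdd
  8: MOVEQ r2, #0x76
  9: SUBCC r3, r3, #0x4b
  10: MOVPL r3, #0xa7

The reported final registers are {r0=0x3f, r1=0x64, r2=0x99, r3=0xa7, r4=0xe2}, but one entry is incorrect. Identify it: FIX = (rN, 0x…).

[0] flags=0000 → (cmp)
[1] flags=0000 CS?F → skip
[2] flags=0000 MI?F → skip
[3] flags=0000 VS?F → skip
[4] flags=0011 → (cmp)
[5] flags=0011 VS?T → r1=0x64
[6] flags=0011 CS?T → r4=0xe2
[7] flags=0000 → (cmp)
[8] flags=0000 EQ?F → skip
[9] flags=0000 CC?T → r3=0x95
[10] flags=0000 PL?T → r3=0xa7

FIX = (r2, 0x53)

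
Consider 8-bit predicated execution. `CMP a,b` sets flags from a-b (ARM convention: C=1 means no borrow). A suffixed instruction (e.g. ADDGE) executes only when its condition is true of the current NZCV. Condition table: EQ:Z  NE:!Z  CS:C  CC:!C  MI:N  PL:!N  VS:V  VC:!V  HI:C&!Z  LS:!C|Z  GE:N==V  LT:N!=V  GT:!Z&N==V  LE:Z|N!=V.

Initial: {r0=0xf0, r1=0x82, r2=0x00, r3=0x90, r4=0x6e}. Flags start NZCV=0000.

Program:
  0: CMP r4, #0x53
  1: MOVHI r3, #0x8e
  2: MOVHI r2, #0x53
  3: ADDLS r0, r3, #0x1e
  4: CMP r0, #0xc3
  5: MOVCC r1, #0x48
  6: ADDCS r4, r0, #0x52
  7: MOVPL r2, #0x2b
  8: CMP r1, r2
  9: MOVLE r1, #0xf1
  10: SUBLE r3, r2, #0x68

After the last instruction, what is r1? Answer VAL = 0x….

VAL = 0xf1

0: ✓ CMP  NZCV=0010
1: ✓ MOVHI  r3←0x8e
2: ✓ MOVHI  r2←0x53
3: · ADDLS
4: ✓ CMP  NZCV=0010
5: · MOVCC
6: ✓ ADDCS  r4←0x42
7: ✓ MOVPL  r2←0x2b
8: ✓ CMP  NZCV=0011
9: ✓ MOVLE  r1←0xf1
10: ✓ SUBLE  r3←0xc3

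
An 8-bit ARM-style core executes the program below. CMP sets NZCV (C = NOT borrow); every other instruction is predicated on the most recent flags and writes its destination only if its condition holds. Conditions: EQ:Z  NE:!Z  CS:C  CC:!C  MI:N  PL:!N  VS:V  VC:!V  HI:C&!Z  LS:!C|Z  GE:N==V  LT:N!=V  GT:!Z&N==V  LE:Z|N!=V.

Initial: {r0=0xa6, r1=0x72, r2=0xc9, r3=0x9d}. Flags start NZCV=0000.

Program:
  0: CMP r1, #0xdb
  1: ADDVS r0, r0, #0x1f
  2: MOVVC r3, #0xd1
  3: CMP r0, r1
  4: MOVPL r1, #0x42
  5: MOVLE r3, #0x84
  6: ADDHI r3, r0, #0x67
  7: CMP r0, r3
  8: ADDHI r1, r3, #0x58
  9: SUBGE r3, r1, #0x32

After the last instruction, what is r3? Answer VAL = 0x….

VAL = 0x2c

0: ✓ CMP  NZCV=1001
1: ✓ ADDVS  r0←0xc5
2: · MOVVC
3: ✓ CMP  NZCV=0011
4: ✓ MOVPL  r1←0x42
5: ✓ MOVLE  r3←0x84
6: ✓ ADDHI  r3←0x2c
7: ✓ CMP  NZCV=1010
8: ✓ ADDHI  r1←0x84
9: · SUBGE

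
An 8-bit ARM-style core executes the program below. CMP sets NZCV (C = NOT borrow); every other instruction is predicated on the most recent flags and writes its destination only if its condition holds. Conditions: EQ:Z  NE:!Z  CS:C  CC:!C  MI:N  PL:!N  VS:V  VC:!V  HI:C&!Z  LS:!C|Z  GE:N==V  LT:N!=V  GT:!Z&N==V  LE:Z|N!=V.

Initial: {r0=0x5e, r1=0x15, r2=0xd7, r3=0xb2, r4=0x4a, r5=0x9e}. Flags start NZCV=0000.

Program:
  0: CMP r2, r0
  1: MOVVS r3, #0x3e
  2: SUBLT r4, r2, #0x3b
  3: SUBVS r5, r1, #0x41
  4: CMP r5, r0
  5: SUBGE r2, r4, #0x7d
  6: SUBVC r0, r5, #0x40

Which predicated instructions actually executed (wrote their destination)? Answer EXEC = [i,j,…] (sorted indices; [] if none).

EXEC = [1,2,3]

0: ✓ CMP  NZCV=0011
1: ✓ MOVVS  r3←0x3e
2: ✓ SUBLT  r4←0x9c
3: ✓ SUBVS  r5←0xd4
4: ✓ CMP  NZCV=0011
5: · SUBGE
6: · SUBVC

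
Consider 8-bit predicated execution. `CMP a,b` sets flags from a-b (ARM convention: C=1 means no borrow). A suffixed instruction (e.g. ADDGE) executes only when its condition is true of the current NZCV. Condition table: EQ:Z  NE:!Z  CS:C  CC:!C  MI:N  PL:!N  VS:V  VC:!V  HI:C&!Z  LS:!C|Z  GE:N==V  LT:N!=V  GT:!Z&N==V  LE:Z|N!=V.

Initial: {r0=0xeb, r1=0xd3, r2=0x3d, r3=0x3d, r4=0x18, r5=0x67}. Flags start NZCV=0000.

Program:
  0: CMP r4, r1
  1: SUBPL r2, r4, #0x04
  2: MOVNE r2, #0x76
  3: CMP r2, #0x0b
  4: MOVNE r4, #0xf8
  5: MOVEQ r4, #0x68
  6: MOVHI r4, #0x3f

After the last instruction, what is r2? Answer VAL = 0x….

VAL = 0x76

[0] flags=0000 → (cmp)
[1] flags=0000 PL?T → r2=0x14
[2] flags=0000 NE?T → r2=0x76
[3] flags=0010 → (cmp)
[4] flags=0010 NE?T → r4=0xf8
[5] flags=0010 EQ?F → skip
[6] flags=0010 HI?T → r4=0x3f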